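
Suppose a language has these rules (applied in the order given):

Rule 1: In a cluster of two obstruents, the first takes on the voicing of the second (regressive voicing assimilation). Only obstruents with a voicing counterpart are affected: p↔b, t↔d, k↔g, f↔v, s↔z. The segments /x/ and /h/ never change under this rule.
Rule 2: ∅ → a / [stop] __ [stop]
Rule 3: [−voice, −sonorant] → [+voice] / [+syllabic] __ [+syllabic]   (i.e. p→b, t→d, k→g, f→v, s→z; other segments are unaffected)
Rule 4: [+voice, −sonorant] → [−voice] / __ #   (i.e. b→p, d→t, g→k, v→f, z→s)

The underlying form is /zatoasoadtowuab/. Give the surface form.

Rule 1 (regressive voicing assimilation): /d/ precedes the voiceless obstruent /t/, so it devoices to [t] by assimilation. /zatoasoadtowuab/ → zatoasoattowuab.
Rule 2 (stop-cluster a-epenthesis): /t/ and /t/ form a stop–stop cluster, so [a] is inserted between them. /zatoasoattowuab/ → zatoasoatatowuab.
Rule 3 (intervocalic voicing): /t/ is a voiceless obstruent between vowels /a/ and /o/, so it voices to [d]. /s/ is a voiceless obstruent between vowels /a/ and /o/, so it voices to [z]. /t/ is a voiceless obstruent between vowels /a/ and /a/, so it voices to [d]. /t/ is a voiceless obstruent between vowels /a/ and /o/, so it voices to [d]. /zatoasoatatowuab/ → zadoazoadadowuab.
Rule 4 (final devoicing): /b/ is a voiced obstruent in word-final position, so it devoices to [p]. /zadoazoadadowuab/ → zadoazoadadowuap.

zadoazoadadowuap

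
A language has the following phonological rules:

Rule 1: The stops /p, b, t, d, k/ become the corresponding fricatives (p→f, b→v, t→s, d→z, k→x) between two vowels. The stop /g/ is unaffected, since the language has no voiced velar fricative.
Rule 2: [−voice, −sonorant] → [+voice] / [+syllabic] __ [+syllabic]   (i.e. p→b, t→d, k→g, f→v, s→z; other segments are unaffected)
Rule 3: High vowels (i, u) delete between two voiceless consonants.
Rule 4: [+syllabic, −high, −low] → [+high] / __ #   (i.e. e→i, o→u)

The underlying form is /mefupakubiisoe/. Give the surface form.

Rule 1 (intervocalic spirantization): /p/ is a stop between vowels /u/ and /a/, so it spirantizes to the fricative [f]. /k/ is a stop between vowels /a/ and /u/, so it spirantizes to the fricative [x]. /b/ is a stop between vowels /u/ and /i/, so it spirantizes to the fricative [v]. /mefupakubiisoe/ → mefufaxuviisoe.
Rule 2 (intervocalic voicing): /f/ is a voiceless obstruent between vowels /e/ and /u/, so it voices to [v]. /f/ is a voiceless obstruent between vowels /u/ and /a/, so it voices to [v]. /s/ is a voiceless obstruent between vowels /i/ and /o/, so it voices to [z]. /mefufaxuviisoe/ → mevuvaxuviizoe.
Rule 3 (high vowel syncope): no segment meets the environment; /mevuvaxuviizoe/ is unchanged.
Rule 4 (final vowel raising): /e/ is a mid vowel in word-final position, so it raises to [i]. /mevuvaxuviizoe/ → mevuvaxuviizoi.

mevuvaxuviizoi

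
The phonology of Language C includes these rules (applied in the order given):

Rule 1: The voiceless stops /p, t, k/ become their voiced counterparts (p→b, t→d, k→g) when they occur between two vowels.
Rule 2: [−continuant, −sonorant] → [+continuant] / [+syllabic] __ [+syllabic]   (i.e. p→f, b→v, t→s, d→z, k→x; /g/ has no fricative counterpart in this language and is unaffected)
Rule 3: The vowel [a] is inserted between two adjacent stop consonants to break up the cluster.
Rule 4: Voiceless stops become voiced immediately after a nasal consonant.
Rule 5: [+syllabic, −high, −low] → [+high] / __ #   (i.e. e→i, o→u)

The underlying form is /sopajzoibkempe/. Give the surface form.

sovajzoibakembi

Rule 1 (intervocalic voicing): /p/ is a voiceless stop between vowels /o/ and /a/, so it voices to [b]. /sopajzoibkempe/ → sobajzoibkempe.
Rule 2 (intervocalic spirantization): /b/ is a stop between vowels /o/ and /a/, so it spirantizes to the fricative [v]. /sobajzoibkempe/ → sovajzoibkempe.
Rule 3 (stop-cluster a-epenthesis): /b/ and /k/ form a stop–stop cluster, so [a] is inserted between them. /sovajzoibkempe/ → sovajzoibakempe.
Rule 4 (post-nasal voicing): /p/ is a voiceless stop immediately after the nasal /m/, so it voices to [b]. /sovajzoibakempe/ → sovajzoibakembe.
Rule 5 (final vowel raising): /e/ is a mid vowel in word-final position, so it raises to [i]. /sovajzoibakembe/ → sovajzoibakembi.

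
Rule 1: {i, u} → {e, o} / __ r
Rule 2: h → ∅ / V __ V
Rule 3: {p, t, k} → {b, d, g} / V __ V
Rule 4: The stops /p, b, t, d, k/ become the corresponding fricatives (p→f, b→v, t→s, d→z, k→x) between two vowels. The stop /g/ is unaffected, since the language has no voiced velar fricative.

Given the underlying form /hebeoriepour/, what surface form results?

Rule 1 (pre-rhotic lowering): /u/ is a high vowel immediately before /r/, so it lowers to [o]. /hebeoriepour/ → hebeoriepoor.
Rule 2 (intervocalic h-deletion): no segment meets the environment; /hebeoriepoor/ is unchanged.
Rule 3 (intervocalic voicing): /p/ is a voiceless stop between vowels /e/ and /o/, so it voices to [b]. /hebeoriepoor/ → hebeorieboor.
Rule 4 (intervocalic spirantization): /b/ is a stop between vowels /e/ and /e/, so it spirantizes to the fricative [v]. /b/ is a stop between vowels /e/ and /o/, so it spirantizes to the fricative [v]. /hebeorieboor/ → heveorievoor.

heveorievoor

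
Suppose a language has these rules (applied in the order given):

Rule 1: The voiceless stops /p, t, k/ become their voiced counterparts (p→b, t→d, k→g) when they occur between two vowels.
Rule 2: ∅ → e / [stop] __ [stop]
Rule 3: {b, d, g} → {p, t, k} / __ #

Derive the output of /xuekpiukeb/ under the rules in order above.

xuekepiugep

Rule 1 (intervocalic voicing): /k/ is a voiceless stop between vowels /u/ and /e/, so it voices to [g]. /xuekpiukeb/ → xuekpiugeb.
Rule 2 (stop-cluster e-epenthesis): /k/ and /p/ form a stop–stop cluster, so [e] is inserted between them. /xuekpiugeb/ → xuekepiugeb.
Rule 3 (final devoicing): /b/ is a voiced stop in word-final position, so it devoices to [p]. /xuekepiugeb/ → xuekepiugep.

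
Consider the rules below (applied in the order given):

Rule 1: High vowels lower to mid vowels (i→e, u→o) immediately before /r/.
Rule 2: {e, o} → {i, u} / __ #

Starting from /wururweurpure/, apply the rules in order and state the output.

Rule 1 (pre-rhotic lowering): /u/ is a high vowel immediately before /r/, so it lowers to [o]. /u/ is a high vowel immediately before /r/, so it lowers to [o]. /u/ is a high vowel immediately before /r/, so it lowers to [o]. /u/ is a high vowel immediately before /r/, so it lowers to [o]. /wururweurpure/ → wororweorpore.
Rule 2 (final vowel raising): /e/ is a mid vowel in word-final position, so it raises to [i]. /wororweorpore/ → wororweorpori.

wororweorpori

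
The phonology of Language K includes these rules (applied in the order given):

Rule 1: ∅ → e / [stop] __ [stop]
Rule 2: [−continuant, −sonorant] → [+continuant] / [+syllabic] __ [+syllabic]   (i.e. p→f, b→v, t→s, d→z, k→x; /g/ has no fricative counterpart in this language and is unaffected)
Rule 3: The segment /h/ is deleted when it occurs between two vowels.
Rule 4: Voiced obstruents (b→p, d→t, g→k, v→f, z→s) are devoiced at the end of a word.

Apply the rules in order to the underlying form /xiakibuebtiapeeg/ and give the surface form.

xiaxivuevesiafeek

Rule 1 (stop-cluster e-epenthesis): /b/ and /t/ form a stop–stop cluster, so [e] is inserted between them. /xiakibuebtiapeeg/ → xiakibuebetiapeeg.
Rule 2 (intervocalic spirantization): /k/ is a stop between vowels /a/ and /i/, so it spirantizes to the fricative [x]. /b/ is a stop between vowels /i/ and /u/, so it spirantizes to the fricative [v]. /b/ is a stop between vowels /e/ and /e/, so it spirantizes to the fricative [v]. /t/ is a stop between vowels /e/ and /i/, so it spirantizes to the fricative [s]. /p/ is a stop between vowels /a/ and /e/, so it spirantizes to the fricative [f]. /xiakibuebetiapeeg/ → xiaxivuevesiafeeg.
Rule 3 (intervocalic h-deletion): no segment meets the environment; /xiaxivuevesiafeeg/ is unchanged.
Rule 4 (final devoicing): /g/ is a voiced obstruent in word-final position, so it devoices to [k]. /xiaxivuevesiafeeg/ → xiaxivuevesiafeek.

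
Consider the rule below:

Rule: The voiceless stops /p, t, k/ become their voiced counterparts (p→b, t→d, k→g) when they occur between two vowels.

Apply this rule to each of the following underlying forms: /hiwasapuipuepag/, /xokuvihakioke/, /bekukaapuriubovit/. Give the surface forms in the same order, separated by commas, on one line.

hiwasabuibuebag, xoguvihagioge, begugaaburiubovit

/hiwasapuipuepag/: /p/ is a voiceless stop between vowels /a/ and /u/, so it voices to [b]. /p/ is a voiceless stop between vowels /i/ and /u/, so it voices to [b]. /p/ is a voiceless stop between vowels /e/ and /a/, so it voices to [b]. → [hiwasabuibuebag].
/xokuvihakioke/: /k/ is a voiceless stop between vowels /o/ and /u/, so it voices to [g]. /k/ is a voiceless stop between vowels /a/ and /i/, so it voices to [g]. /k/ is a voiceless stop between vowels /o/ and /e/, so it voices to [g]. → [xoguvihagioge].
/bekukaapuriubovit/: /k/ is a voiceless stop between vowels /e/ and /u/, so it voices to [g]. /k/ is a voiceless stop between vowels /u/ and /a/, so it voices to [g]. /p/ is a voiceless stop between vowels /a/ and /u/, so it voices to [b]. → [begugaaburiubovit].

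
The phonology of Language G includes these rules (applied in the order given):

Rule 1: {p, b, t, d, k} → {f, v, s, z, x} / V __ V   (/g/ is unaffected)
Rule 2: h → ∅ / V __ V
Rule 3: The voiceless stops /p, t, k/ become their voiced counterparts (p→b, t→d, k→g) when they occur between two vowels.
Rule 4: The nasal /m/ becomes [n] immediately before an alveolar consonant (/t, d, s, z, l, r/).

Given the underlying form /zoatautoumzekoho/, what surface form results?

Rule 1 (intervocalic spirantization): /t/ is a stop between vowels /a/ and /a/, so it spirantizes to the fricative [s]. /t/ is a stop between vowels /u/ and /o/, so it spirantizes to the fricative [s]. /k/ is a stop between vowels /e/ and /o/, so it spirantizes to the fricative [x]. /zoatautoumzekoho/ → zoasausoumzexoho.
Rule 2 (intervocalic h-deletion): /h/ occurs between vowels /o/ and /o/, so it deletes. /zoasausoumzexoho/ → zoasausoumzexoo.
Rule 3 (intervocalic voicing): no segment meets the environment; /zoasausoumzexoo/ is unchanged.
Rule 4 (nasal place assimilation): /m/ precedes the alveolar consonant /z/, so it assimilates in place to [n]. /zoasausoumzexoo/ → zoasausounzexoo.

zoasausounzexoo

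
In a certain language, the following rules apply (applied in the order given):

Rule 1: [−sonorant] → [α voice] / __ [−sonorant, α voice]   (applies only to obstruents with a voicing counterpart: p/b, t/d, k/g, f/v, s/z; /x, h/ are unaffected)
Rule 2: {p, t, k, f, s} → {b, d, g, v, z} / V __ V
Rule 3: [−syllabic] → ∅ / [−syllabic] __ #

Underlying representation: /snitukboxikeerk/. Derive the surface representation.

Rule 1 (regressive voicing assimilation): /k/ precedes the voiced obstruent /b/, so it voices to [g] by assimilation. /snitukboxikeerk/ → snitugboxikeerk.
Rule 2 (intervocalic voicing): /t/ is a voiceless obstruent between vowels /i/ and /u/, so it voices to [d]. /k/ is a voiceless obstruent between vowels /i/ and /e/, so it voices to [g]. /snitugboxikeerk/ → snidugboxigeerk.
Rule 3 (final cluster simplification): /k/ is the second consonant of a word-final cluster /rk/, so it deletes. /snidugboxigeerk/ → snidugboxigeer.

snidugboxigeer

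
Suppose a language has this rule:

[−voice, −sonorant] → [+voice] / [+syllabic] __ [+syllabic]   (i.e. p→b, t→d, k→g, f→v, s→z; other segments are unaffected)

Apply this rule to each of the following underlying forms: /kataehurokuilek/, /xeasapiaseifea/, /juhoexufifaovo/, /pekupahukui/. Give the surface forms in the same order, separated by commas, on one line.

/kataehurokuilek/: /t/ is a voiceless obstruent between vowels /a/ and /a/, so it voices to [d]. /k/ is a voiceless obstruent between vowels /o/ and /u/, so it voices to [g]. → [kadaehuroguilek].
/xeasapiaseifea/: /s/ is a voiceless obstruent between vowels /a/ and /a/, so it voices to [z]. /p/ is a voiceless obstruent between vowels /a/ and /i/, so it voices to [b]. /s/ is a voiceless obstruent between vowels /a/ and /e/, so it voices to [z]. /f/ is a voiceless obstruent between vowels /i/ and /e/, so it voices to [v]. → [xeazabiazeivea].
/juhoexufifaovo/: /f/ is a voiceless obstruent between vowels /u/ and /i/, so it voices to [v]. /f/ is a voiceless obstruent between vowels /i/ and /a/, so it voices to [v]. → [juhoexuvivaovo].
/pekupahukui/: /k/ is a voiceless obstruent between vowels /e/ and /u/, so it voices to [g]. /p/ is a voiceless obstruent between vowels /u/ and /a/, so it voices to [b]. /k/ is a voiceless obstruent between vowels /u/ and /u/, so it voices to [g]. → [pegubahugui].

kadaehuroguilek, xeazabiazeivea, juhoexuvivaovo, pegubahugui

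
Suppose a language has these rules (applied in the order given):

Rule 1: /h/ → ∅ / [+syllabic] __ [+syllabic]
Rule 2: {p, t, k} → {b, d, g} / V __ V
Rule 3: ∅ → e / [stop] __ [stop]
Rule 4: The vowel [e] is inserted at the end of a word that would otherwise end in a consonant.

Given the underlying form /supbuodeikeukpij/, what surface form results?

supebuodeigeukepije

Rule 1 (intervocalic h-deletion): no segment meets the environment; /supbuodeikeukpij/ is unchanged.
Rule 2 (intervocalic voicing): /k/ is a voiceless stop between vowels /i/ and /e/, so it voices to [g]. /supbuodeikeukpij/ → supbuodeigeukpij.
Rule 3 (stop-cluster e-epenthesis): /p/ and /b/ form a stop–stop cluster, so [e] is inserted between them. /k/ and /p/ form a stop–stop cluster, so [e] is inserted between them. /supbuodeigeukpij/ → supebuodeigeukepij.
Rule 4 (final e-epenthesis): the form ends in the consonant /j/, so [e] is inserted word-finally. /supebuodeigeukepij/ → supebuodeigeukepije.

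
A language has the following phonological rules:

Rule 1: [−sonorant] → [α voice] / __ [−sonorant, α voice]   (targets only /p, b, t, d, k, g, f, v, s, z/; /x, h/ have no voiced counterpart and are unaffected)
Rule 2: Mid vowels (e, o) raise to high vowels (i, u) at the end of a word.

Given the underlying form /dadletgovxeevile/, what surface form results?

Rule 1 (regressive voicing assimilation): /t/ precedes the voiced obstruent /g/, so it voices to [d] by assimilation. /v/ precedes the voiceless obstruent /x/, so it devoices to [f] by assimilation. /dadletgovxeevile/ → dadledgofxeevile.
Rule 2 (final vowel raising): /e/ is a mid vowel in word-final position, so it raises to [i]. /dadledgofxeevile/ → dadledgofxeevili.

dadledgofxeevili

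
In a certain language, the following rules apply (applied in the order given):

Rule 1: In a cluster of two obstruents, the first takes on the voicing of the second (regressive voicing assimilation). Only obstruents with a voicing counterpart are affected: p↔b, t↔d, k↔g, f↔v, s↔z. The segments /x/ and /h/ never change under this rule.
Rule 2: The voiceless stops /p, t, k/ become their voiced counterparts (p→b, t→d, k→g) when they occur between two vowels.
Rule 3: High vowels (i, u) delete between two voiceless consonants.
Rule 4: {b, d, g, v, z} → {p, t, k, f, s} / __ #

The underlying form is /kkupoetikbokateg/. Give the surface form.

kkuboedigbogadek

Rule 1 (regressive voicing assimilation): /k/ precedes the voiced obstruent /b/, so it voices to [g] by assimilation. /kkupoetikbokateg/ → kkupoetigbokateg.
Rule 2 (intervocalic voicing): /p/ is a voiceless stop between vowels /u/ and /o/, so it voices to [b]. /t/ is a voiceless stop between vowels /e/ and /i/, so it voices to [d]. /k/ is a voiceless stop between vowels /o/ and /a/, so it voices to [g]. /t/ is a voiceless stop between vowels /a/ and /e/, so it voices to [d]. /kkupoetigbokateg/ → kkuboedigbogadeg.
Rule 3 (high vowel syncope): no segment meets the environment; /kkuboedigbogadeg/ is unchanged.
Rule 4 (final devoicing): /g/ is a voiced obstruent in word-final position, so it devoices to [k]. /kkuboedigbogadeg/ → kkuboedigbogadek.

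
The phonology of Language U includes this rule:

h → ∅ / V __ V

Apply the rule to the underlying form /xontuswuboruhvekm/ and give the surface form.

xontuswuboruhvekm

No segment of /xontuswuboruhvekm/ meets the structural description of the rule, so the form surfaces unchanged.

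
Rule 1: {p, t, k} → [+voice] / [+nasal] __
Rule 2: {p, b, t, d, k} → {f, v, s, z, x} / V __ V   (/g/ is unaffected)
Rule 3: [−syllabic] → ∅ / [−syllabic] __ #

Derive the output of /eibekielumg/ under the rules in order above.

eivexielum

Rule 1 (post-nasal voicing): no segment meets the environment; /eibekielumg/ is unchanged.
Rule 2 (intervocalic spirantization): /b/ is a stop between vowels /i/ and /e/, so it spirantizes to the fricative [v]. /k/ is a stop between vowels /e/ and /i/, so it spirantizes to the fricative [x]. /eibekielumg/ → eivexielumg.
Rule 3 (final cluster simplification): /g/ is the second consonant of a word-final cluster /mg/, so it deletes. /eivexielumg/ → eivexielum.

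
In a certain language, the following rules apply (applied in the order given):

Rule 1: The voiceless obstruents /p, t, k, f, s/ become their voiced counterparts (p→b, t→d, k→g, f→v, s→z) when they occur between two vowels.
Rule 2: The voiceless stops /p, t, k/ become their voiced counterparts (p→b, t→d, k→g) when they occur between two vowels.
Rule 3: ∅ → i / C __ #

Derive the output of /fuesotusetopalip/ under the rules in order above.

fuezoduzedobalipi

Rule 1 (intervocalic voicing): /s/ is a voiceless obstruent between vowels /e/ and /o/, so it voices to [z]. /t/ is a voiceless obstruent between vowels /o/ and /u/, so it voices to [d]. /s/ is a voiceless obstruent between vowels /u/ and /e/, so it voices to [z]. /t/ is a voiceless obstruent between vowels /e/ and /o/, so it voices to [d]. /p/ is a voiceless obstruent between vowels /o/ and /a/, so it voices to [b]. /fuesotusetopalip/ → fuezoduzedobalip.
Rule 2 (intervocalic voicing): no segment meets the environment; /fuezoduzedobalip/ is unchanged.
Rule 3 (final i-epenthesis): the form ends in the consonant /p/, so [i] is inserted word-finally. /fuezoduzedobalip/ → fuezoduzedobalipi.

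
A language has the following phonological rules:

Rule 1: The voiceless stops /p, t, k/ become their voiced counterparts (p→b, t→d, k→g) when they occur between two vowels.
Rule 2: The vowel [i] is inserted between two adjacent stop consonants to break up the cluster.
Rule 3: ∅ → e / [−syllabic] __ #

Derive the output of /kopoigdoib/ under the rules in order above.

koboigidoibe

Rule 1 (intervocalic voicing): /p/ is a voiceless stop between vowels /o/ and /o/, so it voices to [b]. /kopoigdoib/ → koboigdoib.
Rule 2 (stop-cluster i-epenthesis): /g/ and /d/ form a stop–stop cluster, so [i] is inserted between them. /koboigdoib/ → koboigidoib.
Rule 3 (final e-epenthesis): the form ends in the consonant /b/, so [e] is inserted word-finally. /koboigidoib/ → koboigidoibe.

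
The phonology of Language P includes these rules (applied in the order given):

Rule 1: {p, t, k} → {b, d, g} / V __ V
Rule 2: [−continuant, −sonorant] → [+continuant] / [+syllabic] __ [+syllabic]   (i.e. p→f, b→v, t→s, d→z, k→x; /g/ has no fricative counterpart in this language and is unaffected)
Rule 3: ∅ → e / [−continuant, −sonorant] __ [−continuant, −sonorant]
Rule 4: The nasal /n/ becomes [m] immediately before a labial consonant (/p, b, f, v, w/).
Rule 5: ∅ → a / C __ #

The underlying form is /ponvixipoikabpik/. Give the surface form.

Rule 1 (intervocalic voicing): /p/ is a voiceless stop between vowels /i/ and /o/, so it voices to [b]. /k/ is a voiceless stop between vowels /i/ and /a/, so it voices to [g]. /ponvixipoikabpik/ → ponvixiboigabpik.
Rule 2 (intervocalic spirantization): /b/ is a stop between vowels /i/ and /o/, so it spirantizes to the fricative [v]. /ponvixiboigabpik/ → ponvixivoigabpik.
Rule 3 (stop-cluster e-epenthesis): /b/ and /p/ form a stop–stop cluster, so [e] is inserted between them. /ponvixivoigabpik/ → ponvixivoigabepik.
Rule 4 (nasal place assimilation): /n/ precedes the labial consonant /v/, so it assimilates in place to [m]. /ponvixivoigabepik/ → pomvixivoigabepik.
Rule 5 (final a-epenthesis): the form ends in the consonant /k/, so [a] is inserted word-finally. /pomvixivoigabepik/ → pomvixivoigabepika.

pomvixivoigabepika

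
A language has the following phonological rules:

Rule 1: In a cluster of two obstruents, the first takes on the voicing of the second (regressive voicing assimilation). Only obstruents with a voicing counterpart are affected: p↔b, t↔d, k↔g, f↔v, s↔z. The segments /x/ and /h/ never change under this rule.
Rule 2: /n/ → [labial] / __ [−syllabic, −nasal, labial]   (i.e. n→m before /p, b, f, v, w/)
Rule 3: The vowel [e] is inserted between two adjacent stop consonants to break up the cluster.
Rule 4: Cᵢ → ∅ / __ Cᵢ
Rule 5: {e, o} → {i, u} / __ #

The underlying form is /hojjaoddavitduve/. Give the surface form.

hojaodedavideduvi

Rule 1 (regressive voicing assimilation): /t/ precedes the voiced obstruent /d/, so it voices to [d] by assimilation. /hojjaoddavitduve/ → hojjaoddavidduve.
Rule 2 (nasal place assimilation): no segment meets the environment; /hojjaoddavidduve/ is unchanged.
Rule 3 (stop-cluster e-epenthesis): /d/ and /d/ form a stop–stop cluster, so [e] is inserted between them. /d/ and /d/ form a stop–stop cluster, so [e] is inserted between them. /hojjaoddavidduve/ → hojjaodedavideduve.
Rule 4 (degemination): /jj/ is a geminate; the first /j/ deletes. /hojjaodedavideduve/ → hojaodedavideduve.
Rule 5 (final vowel raising): /e/ is a mid vowel in word-final position, so it raises to [i]. /hojaodedavideduve/ → hojaodedavideduvi.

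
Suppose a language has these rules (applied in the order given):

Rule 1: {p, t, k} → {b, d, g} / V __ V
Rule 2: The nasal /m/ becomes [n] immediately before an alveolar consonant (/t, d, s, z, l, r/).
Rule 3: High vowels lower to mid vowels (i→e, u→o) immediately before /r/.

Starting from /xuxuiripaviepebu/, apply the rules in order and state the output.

xuxueribaviebebu

Rule 1 (intervocalic voicing): /p/ is a voiceless stop between vowels /i/ and /a/, so it voices to [b]. /p/ is a voiceless stop between vowels /e/ and /e/, so it voices to [b]. /xuxuiripaviepebu/ → xuxuiribaviebebu.
Rule 2 (nasal place assimilation): no segment meets the environment; /xuxuiribaviebebu/ is unchanged.
Rule 3 (pre-rhotic lowering): /i/ is a high vowel immediately before /r/, so it lowers to [e]. /xuxuiribaviebebu/ → xuxueribaviebebu.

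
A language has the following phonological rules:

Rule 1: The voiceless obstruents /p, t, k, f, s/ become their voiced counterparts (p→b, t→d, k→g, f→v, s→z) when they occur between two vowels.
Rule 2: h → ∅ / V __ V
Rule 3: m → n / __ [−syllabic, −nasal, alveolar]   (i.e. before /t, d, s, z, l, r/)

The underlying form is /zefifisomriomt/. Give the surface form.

Rule 1 (intervocalic voicing): /f/ is a voiceless obstruent between vowels /e/ and /i/, so it voices to [v]. /f/ is a voiceless obstruent between vowels /i/ and /i/, so it voices to [v]. /s/ is a voiceless obstruent between vowels /i/ and /o/, so it voices to [z]. /zefifisomriomt/ → zevivizomriomt.
Rule 2 (intervocalic h-deletion): no segment meets the environment; /zevivizomriomt/ is unchanged.
Rule 3 (nasal place assimilation): /m/ precedes the alveolar consonant /r/, so it assimilates in place to [n]. /m/ precedes the alveolar consonant /t/, so it assimilates in place to [n]. /zevivizomriomt/ → zevivizonriont.

zevivizonriont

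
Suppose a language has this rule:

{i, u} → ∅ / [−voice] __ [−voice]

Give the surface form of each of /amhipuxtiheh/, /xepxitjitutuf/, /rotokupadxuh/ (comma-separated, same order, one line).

amhpxtheh, xepxtjittf, rotokpadxh

/amhipuxtiheh/: /i/ is a high vowel flanked by voiceless consonants /h/ and /p/, so it deletes. /u/ is a high vowel flanked by voiceless consonants /p/ and /x/, so it deletes. /i/ is a high vowel flanked by voiceless consonants /t/ and /h/, so it deletes. → [amhpxtheh].
/xepxitjitutuf/: /i/ is a high vowel flanked by voiceless consonants /x/ and /t/, so it deletes. /u/ is a high vowel flanked by voiceless consonants /t/ and /t/, so it deletes. /u/ is a high vowel flanked by voiceless consonants /t/ and /f/, so it deletes. → [xepxtjittf].
/rotokupadxuh/: /u/ is a high vowel flanked by voiceless consonants /k/ and /p/, so it deletes. /u/ is a high vowel flanked by voiceless consonants /x/ and /h/, so it deletes. → [rotokpadxh].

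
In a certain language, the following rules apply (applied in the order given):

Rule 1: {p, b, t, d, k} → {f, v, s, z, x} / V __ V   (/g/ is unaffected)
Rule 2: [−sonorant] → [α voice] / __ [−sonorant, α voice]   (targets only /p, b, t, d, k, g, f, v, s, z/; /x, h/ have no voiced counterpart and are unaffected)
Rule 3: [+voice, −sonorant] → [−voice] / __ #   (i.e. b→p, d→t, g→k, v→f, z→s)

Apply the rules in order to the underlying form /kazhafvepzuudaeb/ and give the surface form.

kashavvebzuuzaep

Rule 1 (intervocalic spirantization): /d/ is a stop between vowels /u/ and /a/, so it spirantizes to the fricative [z]. /kazhafvepzuudaeb/ → kazhafvepzuuzaeb.
Rule 2 (regressive voicing assimilation): /z/ precedes the voiceless obstruent /h/, so it devoices to [s] by assimilation. /f/ precedes the voiced obstruent /v/, so it voices to [v] by assimilation. /p/ precedes the voiced obstruent /z/, so it voices to [b] by assimilation. /kazhafvepzuuzaeb/ → kashavvebzuuzaeb.
Rule 3 (final devoicing): /b/ is a voiced obstruent in word-final position, so it devoices to [p]. /kashavvebzuuzaeb/ → kashavvebzuuzaep.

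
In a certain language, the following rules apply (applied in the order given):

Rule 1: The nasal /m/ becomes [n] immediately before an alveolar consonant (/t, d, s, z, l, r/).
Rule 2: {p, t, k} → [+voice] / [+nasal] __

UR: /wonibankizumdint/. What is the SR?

wonibangizundind

Rule 1 (nasal place assimilation): /m/ precedes the alveolar consonant /d/, so it assimilates in place to [n]. /wonibankizumdint/ → wonibankizundint.
Rule 2 (post-nasal voicing): /k/ is a voiceless stop immediately after the nasal /n/, so it voices to [g]. /t/ is a voiceless stop immediately after the nasal /n/, so it voices to [d]. /wonibankizundint/ → wonibangizundind.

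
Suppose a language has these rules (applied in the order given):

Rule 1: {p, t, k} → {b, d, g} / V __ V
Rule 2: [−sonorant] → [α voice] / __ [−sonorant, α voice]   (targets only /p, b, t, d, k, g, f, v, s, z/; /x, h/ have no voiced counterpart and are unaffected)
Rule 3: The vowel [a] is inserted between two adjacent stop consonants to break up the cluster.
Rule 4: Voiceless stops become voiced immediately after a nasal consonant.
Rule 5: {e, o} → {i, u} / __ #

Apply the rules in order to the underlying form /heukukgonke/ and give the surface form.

heugugagongi

Rule 1 (intervocalic voicing): /k/ is a voiceless stop between vowels /u/ and /u/, so it voices to [g]. /heukukgonke/ → heugukgonke.
Rule 2 (regressive voicing assimilation): /k/ precedes the voiced obstruent /g/, so it voices to [g] by assimilation. /heugukgonke/ → heuguggonke.
Rule 3 (stop-cluster a-epenthesis): /g/ and /g/ form a stop–stop cluster, so [a] is inserted between them. /heuguggonke/ → heugugagonke.
Rule 4 (post-nasal voicing): /k/ is a voiceless stop immediately after the nasal /n/, so it voices to [g]. /heugugagonke/ → heugugagonge.
Rule 5 (final vowel raising): /e/ is a mid vowel in word-final position, so it raises to [i]. /heugugagonge/ → heugugagongi.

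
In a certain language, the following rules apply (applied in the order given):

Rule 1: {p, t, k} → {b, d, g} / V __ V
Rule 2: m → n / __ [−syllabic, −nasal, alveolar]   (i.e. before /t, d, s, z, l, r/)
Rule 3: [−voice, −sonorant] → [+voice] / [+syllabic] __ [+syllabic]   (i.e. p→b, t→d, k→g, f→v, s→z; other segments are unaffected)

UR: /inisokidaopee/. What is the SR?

inizogidaobee

Rule 1 (intervocalic voicing): /k/ is a voiceless stop between vowels /o/ and /i/, so it voices to [g]. /p/ is a voiceless stop between vowels /o/ and /e/, so it voices to [b]. /inisokidaopee/ → inisogidaobee.
Rule 2 (nasal place assimilation): no segment meets the environment; /inisogidaobee/ is unchanged.
Rule 3 (intervocalic voicing): /s/ is a voiceless obstruent between vowels /i/ and /o/, so it voices to [z]. /inisogidaobee/ → inizogidaobee.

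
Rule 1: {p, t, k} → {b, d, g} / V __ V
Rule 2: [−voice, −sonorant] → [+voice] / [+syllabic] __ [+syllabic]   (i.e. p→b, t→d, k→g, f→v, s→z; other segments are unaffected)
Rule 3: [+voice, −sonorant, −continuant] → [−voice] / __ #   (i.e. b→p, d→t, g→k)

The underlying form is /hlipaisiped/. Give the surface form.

hlibaizibet

Rule 1 (intervocalic voicing): /p/ is a voiceless stop between vowels /i/ and /a/, so it voices to [b]. /p/ is a voiceless stop between vowels /i/ and /e/, so it voices to [b]. /hlipaisiped/ → hlibaisibed.
Rule 2 (intervocalic voicing): /s/ is a voiceless obstruent between vowels /i/ and /i/, so it voices to [z]. /hlibaisibed/ → hlibaizibed.
Rule 3 (final devoicing): /d/ is a voiced stop in word-final position, so it devoices to [t]. /hlibaizibed/ → hlibaizibet.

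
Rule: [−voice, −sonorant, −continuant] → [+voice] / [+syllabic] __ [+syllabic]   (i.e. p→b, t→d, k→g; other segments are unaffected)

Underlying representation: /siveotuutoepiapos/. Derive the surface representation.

/t/ is a voiceless stop between vowels /o/ and /u/, so it voices to [d].
/t/ is a voiceless stop between vowels /u/ and /o/, so it voices to [d].
/p/ is a voiceless stop between vowels /e/ and /i/, so it voices to [b].
/p/ is a voiceless stop between vowels /a/ and /o/, so it voices to [b].
Surface form: [siveoduudoebiabos].

siveoduudoebiabos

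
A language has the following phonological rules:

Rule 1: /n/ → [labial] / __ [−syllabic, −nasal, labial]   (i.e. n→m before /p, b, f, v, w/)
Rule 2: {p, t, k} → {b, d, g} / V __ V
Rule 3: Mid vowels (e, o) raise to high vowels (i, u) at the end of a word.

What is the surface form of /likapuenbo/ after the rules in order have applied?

Rule 1 (nasal place assimilation): /n/ precedes the labial consonant /b/, so it assimilates in place to [m]. /likapuenbo/ → likapuembo.
Rule 2 (intervocalic voicing): /k/ is a voiceless stop between vowels /i/ and /a/, so it voices to [g]. /p/ is a voiceless stop between vowels /a/ and /u/, so it voices to [b]. /likapuembo/ → ligabuembo.
Rule 3 (final vowel raising): /o/ is a mid vowel in word-final position, so it raises to [u]. /ligabuembo/ → ligabuembu.

ligabuembu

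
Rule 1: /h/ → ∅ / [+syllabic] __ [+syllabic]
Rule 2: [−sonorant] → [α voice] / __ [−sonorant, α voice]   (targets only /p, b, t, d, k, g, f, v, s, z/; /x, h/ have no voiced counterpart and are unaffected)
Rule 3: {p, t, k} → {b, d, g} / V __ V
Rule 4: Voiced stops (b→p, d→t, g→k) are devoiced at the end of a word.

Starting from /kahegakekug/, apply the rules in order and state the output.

Rule 1 (intervocalic h-deletion): /h/ occurs between vowels /a/ and /e/, so it deletes. /kahegakekug/ → kaegakekug.
Rule 2 (regressive voicing assimilation): no segment meets the environment; /kaegakekug/ is unchanged.
Rule 3 (intervocalic voicing): /k/ is a voiceless stop between vowels /a/ and /e/, so it voices to [g]. /k/ is a voiceless stop between vowels /e/ and /u/, so it voices to [g]. /kaegakekug/ → kaegagegug.
Rule 4 (final devoicing): /g/ is a voiced stop in word-final position, so it devoices to [k]. /kaegagegug/ → kaegageguk.

kaegageguk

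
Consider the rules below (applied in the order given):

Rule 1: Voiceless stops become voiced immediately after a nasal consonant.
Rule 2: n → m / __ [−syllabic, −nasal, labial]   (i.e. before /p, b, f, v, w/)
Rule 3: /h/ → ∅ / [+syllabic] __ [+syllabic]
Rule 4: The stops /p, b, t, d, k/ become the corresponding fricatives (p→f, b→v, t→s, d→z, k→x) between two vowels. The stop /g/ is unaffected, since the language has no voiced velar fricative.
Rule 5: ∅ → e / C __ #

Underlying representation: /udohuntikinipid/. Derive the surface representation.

Rule 1 (post-nasal voicing): /t/ is a voiceless stop immediately after the nasal /n/, so it voices to [d]. /udohuntikinipid/ → udohundikinipid.
Rule 2 (nasal place assimilation): no segment meets the environment; /udohundikinipid/ is unchanged.
Rule 3 (intervocalic h-deletion): /h/ occurs between vowels /o/ and /u/, so it deletes. /udohundikinipid/ → udoundikinipid.
Rule 4 (intervocalic spirantization): /d/ is a stop between vowels /u/ and /o/, so it spirantizes to the fricative [z]. /k/ is a stop between vowels /i/ and /i/, so it spirantizes to the fricative [x]. /p/ is a stop between vowels /i/ and /i/, so it spirantizes to the fricative [f]. /udoundikinipid/ → uzoundixinifid.
Rule 5 (final e-epenthesis): the form ends in the consonant /d/, so [e] is inserted word-finally. /uzoundixinifid/ → uzoundixinifide.

uzoundixinifide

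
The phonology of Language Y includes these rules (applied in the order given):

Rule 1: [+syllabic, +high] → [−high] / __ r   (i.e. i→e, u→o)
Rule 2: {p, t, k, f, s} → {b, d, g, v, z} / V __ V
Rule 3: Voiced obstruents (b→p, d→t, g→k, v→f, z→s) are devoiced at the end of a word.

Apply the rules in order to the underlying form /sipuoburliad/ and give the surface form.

sibuoborliat

Rule 1 (pre-rhotic lowering): /u/ is a high vowel immediately before /r/, so it lowers to [o]. /sipuoburliad/ → sipuoborliad.
Rule 2 (intervocalic voicing): /p/ is a voiceless obstruent between vowels /i/ and /u/, so it voices to [b]. /sipuoborliad/ → sibuoborliad.
Rule 3 (final devoicing): /d/ is a voiced obstruent in word-final position, so it devoices to [t]. /sibuoborliad/ → sibuoborliat.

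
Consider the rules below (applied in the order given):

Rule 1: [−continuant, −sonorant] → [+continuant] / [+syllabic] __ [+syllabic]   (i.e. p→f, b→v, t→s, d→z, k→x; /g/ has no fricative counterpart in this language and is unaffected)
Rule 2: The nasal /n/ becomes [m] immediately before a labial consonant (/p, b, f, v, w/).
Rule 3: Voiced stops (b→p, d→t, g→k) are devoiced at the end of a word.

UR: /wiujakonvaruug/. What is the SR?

Rule 1 (intervocalic spirantization): /k/ is a stop between vowels /a/ and /o/, so it spirantizes to the fricative [x]. /wiujakonvaruug/ → wiujaxonvaruug.
Rule 2 (nasal place assimilation): /n/ precedes the labial consonant /v/, so it assimilates in place to [m]. /wiujaxonvaruug/ → wiujaxomvaruug.
Rule 3 (final devoicing): /g/ is a voiced stop in word-final position, so it devoices to [k]. /wiujaxomvaruug/ → wiujaxomvaruuk.

wiujaxomvaruuk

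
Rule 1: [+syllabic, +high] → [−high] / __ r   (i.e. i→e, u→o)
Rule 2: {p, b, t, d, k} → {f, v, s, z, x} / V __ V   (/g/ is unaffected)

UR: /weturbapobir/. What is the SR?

Rule 1 (pre-rhotic lowering): /u/ is a high vowel immediately before /r/, so it lowers to [o]. /i/ is a high vowel immediately before /r/, so it lowers to [e]. /weturbapobir/ → wetorbapober.
Rule 2 (intervocalic spirantization): /t/ is a stop between vowels /e/ and /o/, so it spirantizes to the fricative [s]. /p/ is a stop between vowels /a/ and /o/, so it spirantizes to the fricative [f]. /b/ is a stop between vowels /o/ and /e/, so it spirantizes to the fricative [v]. /wetorbapober/ → wesorbafover.

wesorbafover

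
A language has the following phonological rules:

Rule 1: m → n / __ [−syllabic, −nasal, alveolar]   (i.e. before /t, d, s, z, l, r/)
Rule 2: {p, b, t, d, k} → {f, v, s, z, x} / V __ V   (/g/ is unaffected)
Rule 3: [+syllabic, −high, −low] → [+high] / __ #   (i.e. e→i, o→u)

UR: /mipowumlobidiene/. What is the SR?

mifowunlovizieni

Rule 1 (nasal place assimilation): /m/ precedes the alveolar consonant /l/, so it assimilates in place to [n]. /mipowumlobidiene/ → mipowunlobidiene.
Rule 2 (intervocalic spirantization): /p/ is a stop between vowels /i/ and /o/, so it spirantizes to the fricative [f]. /b/ is a stop between vowels /o/ and /i/, so it spirantizes to the fricative [v]. /d/ is a stop between vowels /i/ and /i/, so it spirantizes to the fricative [z]. /mipowunlobidiene/ → mifowunloviziene.
Rule 3 (final vowel raising): /e/ is a mid vowel in word-final position, so it raises to [i]. /mifowunloviziene/ → mifowunlovizieni.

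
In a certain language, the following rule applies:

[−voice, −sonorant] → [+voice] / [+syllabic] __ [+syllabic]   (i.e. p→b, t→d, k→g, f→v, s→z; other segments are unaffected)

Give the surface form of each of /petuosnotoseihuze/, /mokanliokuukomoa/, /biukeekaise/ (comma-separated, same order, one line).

/petuosnotoseihuze/: /t/ is a voiceless obstruent between vowels /e/ and /u/, so it voices to [d]. /t/ is a voiceless obstruent between vowels /o/ and /o/, so it voices to [d]. /s/ is a voiceless obstruent between vowels /o/ and /e/, so it voices to [z]. → [peduosnodozeihuze].
/mokanliokuukomoa/: /k/ is a voiceless obstruent between vowels /o/ and /a/, so it voices to [g]. /k/ is a voiceless obstruent between vowels /o/ and /u/, so it voices to [g]. /k/ is a voiceless obstruent between vowels /u/ and /o/, so it voices to [g]. → [moganlioguugomoa].
/biukeekaise/: /k/ is a voiceless obstruent between vowels /u/ and /e/, so it voices to [g]. /k/ is a voiceless obstruent between vowels /e/ and /a/, so it voices to [g]. /s/ is a voiceless obstruent between vowels /i/ and /e/, so it voices to [z]. → [biugeegaize].

peduosnodozeihuze, moganlioguugomoa, biugeegaize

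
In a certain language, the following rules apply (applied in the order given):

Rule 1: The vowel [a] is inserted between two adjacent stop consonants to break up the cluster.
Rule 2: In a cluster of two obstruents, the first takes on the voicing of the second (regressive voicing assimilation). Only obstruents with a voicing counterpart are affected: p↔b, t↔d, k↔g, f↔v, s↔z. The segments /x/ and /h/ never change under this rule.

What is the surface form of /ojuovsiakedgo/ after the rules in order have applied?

ojuofsiakedago

Rule 1 (stop-cluster a-epenthesis): /d/ and /g/ form a stop–stop cluster, so [a] is inserted between them. /ojuovsiakedgo/ → ojuovsiakedago.
Rule 2 (regressive voicing assimilation): /v/ precedes the voiceless obstruent /s/, so it devoices to [f] by assimilation. /ojuovsiakedago/ → ojuofsiakedago.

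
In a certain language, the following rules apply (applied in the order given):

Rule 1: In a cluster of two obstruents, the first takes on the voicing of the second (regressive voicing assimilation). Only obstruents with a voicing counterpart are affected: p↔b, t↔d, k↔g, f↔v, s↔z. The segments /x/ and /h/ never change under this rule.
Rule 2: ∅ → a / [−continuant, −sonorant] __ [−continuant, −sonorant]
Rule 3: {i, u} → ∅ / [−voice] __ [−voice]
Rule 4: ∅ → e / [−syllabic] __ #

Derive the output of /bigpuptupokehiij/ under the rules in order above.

Rule 1 (regressive voicing assimilation): /g/ precedes the voiceless obstruent /p/, so it devoices to [k] by assimilation. /bigpuptupokehiij/ → bikpuptupokehiij.
Rule 2 (stop-cluster a-epenthesis): /k/ and /p/ form a stop–stop cluster, so [a] is inserted between them. /p/ and /t/ form a stop–stop cluster, so [a] is inserted between them. /bikpuptupokehiij/ → bikapupatupokehiij.
Rule 3 (high vowel syncope): /u/ is a high vowel flanked by voiceless consonants /p/ and /p/, so it deletes. /u/ is a high vowel flanked by voiceless consonants /t/ and /p/, so it deletes. /bikapupatupokehiij/ → bikappatpokehiij.
Rule 4 (final e-epenthesis): the form ends in the consonant /j/, so [e] is inserted word-finally. /bikappatpokehiij/ → bikappatpokehiije.

bikappatpokehiije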